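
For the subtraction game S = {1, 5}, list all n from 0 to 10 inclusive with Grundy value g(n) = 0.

0, 2, 4, 6, 8, 10

Grundy values for subtraction set {1, 5}:
k:     0  1  2  3  4  5  6  7  8  9 10
g(k):  0  1  0  1  0  1  0  1  0  1  0
The P-positions (g = 0) in 0..10 are 0, 2, 4, 6, 8, 10.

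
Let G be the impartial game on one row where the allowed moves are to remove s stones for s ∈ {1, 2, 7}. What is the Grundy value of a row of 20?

2

Grundy values for subtraction set {1, 2, 7}:
k:     0  1  2  3  4  5  6  7  8  9 10 11 12 13 14 15 16 17 18 19 20
g(k):  0  1  2  0  1  2  0  1  2  0  1  2  0  1  2  0  1  2  0  1  2
So g(20) = 2.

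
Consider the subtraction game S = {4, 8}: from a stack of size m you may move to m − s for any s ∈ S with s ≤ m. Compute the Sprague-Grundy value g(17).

Compute g(0), g(1), … for moves {4, 8}:
k:     0  1  2  3  4  5  6  7  8  9 10 11 12 13 14 15 16 17
g(k):  0  0  0  0  1  1  1  1  2  2  2  2  0  0  0  0  1  1
So g(17) = 1.

1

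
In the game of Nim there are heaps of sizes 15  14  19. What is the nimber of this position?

18

Nim-sum: 15 ^ 14 ^ 19 = 18.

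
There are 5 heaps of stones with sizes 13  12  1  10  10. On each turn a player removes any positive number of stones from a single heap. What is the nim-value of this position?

0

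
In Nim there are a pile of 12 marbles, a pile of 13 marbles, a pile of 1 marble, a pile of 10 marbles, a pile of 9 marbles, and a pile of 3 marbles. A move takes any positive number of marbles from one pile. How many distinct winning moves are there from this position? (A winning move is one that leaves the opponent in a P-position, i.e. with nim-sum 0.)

Nim-sum: 12 ^ 13 ^ 1 ^ 10 ^ 9 ^ 3 = 0.
The nim-sum is already 0, so every move leaves a nonzero nim-sum — there are no winning moves.

0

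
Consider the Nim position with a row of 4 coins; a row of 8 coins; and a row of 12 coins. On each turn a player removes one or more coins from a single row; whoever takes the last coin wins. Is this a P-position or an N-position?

Nim-sum: 4 XOR 8 XOR 12 = 0.
The nim-sum is 0, so this is a P-position: the player to move is in a losing position under optimal play.

P-position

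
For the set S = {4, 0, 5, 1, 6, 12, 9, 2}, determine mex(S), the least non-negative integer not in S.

3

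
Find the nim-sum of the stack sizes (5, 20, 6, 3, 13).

25

Compute the nim-sum pairwise:
5 ⊕ 20 = 17
17 ⊕ 6 = 23
23 ⊕ 3 = 20
20 ⊕ 13 = 25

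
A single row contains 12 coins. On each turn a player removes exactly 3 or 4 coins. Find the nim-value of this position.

1

Build the Grundy sequence with g(k) = mex{g(k−s) : s ∈ {3, 4}, s ≤ k}:
k:     0  1  2  3  4  5  6  7  8  9 10 11 12
g(k):  0  0  0  1  1  1  2  0  0  0  1  1  1
So g(12) = 1.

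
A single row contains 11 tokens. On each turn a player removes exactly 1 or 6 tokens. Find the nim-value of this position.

Compute g(0), g(1), … for moves {1, 6}:
k:     0  1  2  3  4  5  6  7  8  9 10 11
g(k):  0  1  0  1  0  1  2  0  1  0  1  0
So g(11) = 0.

0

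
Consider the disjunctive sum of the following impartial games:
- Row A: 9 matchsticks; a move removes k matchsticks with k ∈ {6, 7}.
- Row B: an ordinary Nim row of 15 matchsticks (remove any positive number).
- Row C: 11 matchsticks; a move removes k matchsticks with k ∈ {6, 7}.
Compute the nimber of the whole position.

15

Build the Grundy sequence for row A with g(k) = mex{g(k−s) : s ∈ {6, 7}, s ≤ k}:
g(0) = mex{} = 0
g(1) = mex{} = 0
g(2) = mex{} = 0
g(3) = mex{} = 0
g(4) = mex{} = 0
g(5) = mex{} = 0
g(6) = mex{0} = 1
g(7) = mex{0} = 1
g(8) = mex{0} = 1
g(9) = mex{0} = 1
So g(9) = 1.
Row B is a plain Nim row of size 15, so its Grundy value is 15.
Grundy values for row C (subtraction set {6, 7}):
k:     0  1  2  3  4  5  6  7  8  9 10 11
g(k):  0  0  0  0  0  0  1  1  1  1  1  1
So g(11) = 1.
The value of a disjunctive sum is the nim-sum of the parts.
Combined value = 1 XOR 15 XOR 1 = 15.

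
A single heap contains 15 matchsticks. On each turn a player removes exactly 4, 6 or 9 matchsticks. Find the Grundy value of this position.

Compute g(0), g(1), … for moves {4, 6, 9}:
k:     0  1  2  3  4  5  6  7  8  9 10 11 12 13 14 15
g(k):  0  0  0  0  1  1  1  1  2  2  2  2  3  0  0  0
So g(15) = 0.

0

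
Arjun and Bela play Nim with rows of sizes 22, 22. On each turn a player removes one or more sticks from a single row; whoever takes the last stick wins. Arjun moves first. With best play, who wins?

Bela wins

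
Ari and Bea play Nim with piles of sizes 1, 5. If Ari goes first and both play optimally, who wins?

In binary:
  001  (1)
  101  (5)
  ---
  100  (4)
The nim-sum is 4 ≠ 0, so this is an N-position: the player to move can win; Ari has a winning move.

Ari wins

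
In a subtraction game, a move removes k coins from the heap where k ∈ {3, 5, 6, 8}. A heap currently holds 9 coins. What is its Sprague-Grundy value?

3

Grundy values for subtraction set {3, 5, 6, 8}:
g(0) = mex{} = 0
g(1) = mex{} = 0
g(2) = mex{} = 0
g(3) = mex{0} = 1
g(4) = mex{0} = 1
g(5) = mex{0} = 1
g(6) = mex{0,1} = 2
g(7) = mex{0,1} = 2
g(8) = mex{0,1} = 2
g(9) = mex{0,1,2} = 3
So g(9) = 3.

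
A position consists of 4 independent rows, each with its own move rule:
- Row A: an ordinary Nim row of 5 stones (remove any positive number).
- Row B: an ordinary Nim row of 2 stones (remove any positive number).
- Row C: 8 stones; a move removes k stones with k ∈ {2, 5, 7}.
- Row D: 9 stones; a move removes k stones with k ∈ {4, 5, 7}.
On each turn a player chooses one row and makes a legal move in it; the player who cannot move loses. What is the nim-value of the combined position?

7

Row A is a plain Nim row of size 5, so its Grundy value is 5.
Row B is a plain Nim row of size 2, so its Grundy value is 2.
Build the Grundy sequence for row C with g(k) = mex{g(k−s) : s ∈ {2, 5, 7}, s ≤ k}:
k:     0  1  2  3  4  5  6  7  8
g(k):  0  0  1  1  0  2  1  3  2
So g(8) = 2.
Build the Grundy sequence for row D with g(k) = mex{g(k−s) : s ∈ {4, 5, 7}, s ≤ k}:
g(0) = mex{} = 0
g(1) = mex{} = 0
g(2) = mex{} = 0
g(3) = mex{} = 0
g(4) = mex{0} = 1
g(5) = mex{0} = 1
g(6) = mex{0} = 1
g(7) = mex{0} = 1
g(8) = mex{0,1} = 2
g(9) = mex{0,1} = 2
So g(9) = 2.
The value of a disjunctive sum is the nim-sum of the parts.
Combined value = 5 ⊕ 2 ⊕ 2 ⊕ 2 = 7.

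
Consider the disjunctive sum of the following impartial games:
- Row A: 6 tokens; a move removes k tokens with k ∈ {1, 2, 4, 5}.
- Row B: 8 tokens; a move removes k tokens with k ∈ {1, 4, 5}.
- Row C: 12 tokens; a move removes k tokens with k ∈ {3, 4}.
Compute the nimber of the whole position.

1

Build the Grundy sequence for row A with g(k) = mex{g(k−s) : s ∈ {1, 2, 4, 5}, s ≤ k}:
k:     0  1  2  3  4  5  6
g(k):  0  1  2  0  1  2  0
So g(6) = 0.
Grundy values for row B (subtraction set {1, 4, 5}):
g(0) = mex{} = 0
g(1) = mex{0} = 1
g(2) = mex{1} = 0
g(3) = mex{0} = 1
g(4) = mex{0,1} = 2
g(5) = mex{0,1,2} = 3
g(6) = mex{0,1,3} = 2
g(7) = mex{0,1,2} = 3
g(8) = mex{1,2,3} = 0
So g(8) = 0.
For row C, compute g(0), g(1), … with moves {3, 4}:
g(0) = mex{} = 0
g(1) = mex{} = 0
g(2) = mex{} = 0
g(3) = mex{0} = 1
g(4) = mex{0} = 1
g(5) = mex{0} = 1
g(6) = mex{0,1} = 2
g(7) = mex{1} = 0
g(8) = mex{1} = 0
g(9) = mex{1,2} = 0
g(10) = mex{0,2} = 1
g(11) = mex{0} = 1
g(12) = mex{0} = 1
So g(12) = 1.
By the Sprague-Grundy theorem, the Grundy value of a sum of independent games is the XOR of the component values.
Combined value = 0 XOR 0 XOR 1 = 1.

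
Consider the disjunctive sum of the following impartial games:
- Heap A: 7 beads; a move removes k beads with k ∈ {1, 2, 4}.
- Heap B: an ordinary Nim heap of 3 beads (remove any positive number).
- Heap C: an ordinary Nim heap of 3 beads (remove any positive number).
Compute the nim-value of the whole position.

1

Grundy values for heap A (subtraction set {1, 2, 4}):
k:     0  1  2  3  4  5  6  7
g(k):  0  1  2  0  1  2  0  1
So g(7) = 1.
Heap B is a plain Nim heap of size 3, so its Grundy value is 3.
Heap C is a plain Nim heap of size 3, so its Grundy value is 3.
The value of a disjunctive sum is the nim-sum of the parts.
Combined value = 1 XOR 3 XOR 3 = 1.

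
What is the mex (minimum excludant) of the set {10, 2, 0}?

0 is in the set but 1 is not, so the mex is 1.

1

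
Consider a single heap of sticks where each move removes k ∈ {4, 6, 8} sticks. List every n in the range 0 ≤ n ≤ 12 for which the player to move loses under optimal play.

Build the Grundy sequence with g(k) = mex{g(k−s) : s ∈ {4, 6, 8}, s ≤ k}:
g(0) = mex{} = 0
g(1) = mex{} = 0
g(2) = mex{} = 0
g(3) = mex{} = 0
g(4) = mex{0} = 1
g(5) = mex{0} = 1
g(6) = mex{0} = 1
g(7) = mex{0} = 1
g(8) = mex{0,1} = 2
g(9) = mex{0,1} = 2
g(10) = mex{0,1} = 2
g(11) = mex{0,1} = 2
g(12) = mex{1,2} = 0
The P-positions (g = 0) in 0..12 are 0, 1, 2, 3, 12.

0, 1, 2, 3, 12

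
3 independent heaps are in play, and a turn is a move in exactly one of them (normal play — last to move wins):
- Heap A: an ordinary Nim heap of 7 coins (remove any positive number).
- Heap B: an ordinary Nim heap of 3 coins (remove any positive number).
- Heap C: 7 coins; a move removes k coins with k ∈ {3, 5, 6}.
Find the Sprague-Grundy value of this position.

6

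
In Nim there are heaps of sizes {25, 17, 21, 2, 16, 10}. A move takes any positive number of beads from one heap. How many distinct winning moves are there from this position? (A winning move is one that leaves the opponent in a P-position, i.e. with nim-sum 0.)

Compute the nim-sum pairwise:
25 XOR 17 = 8
8 XOR 21 = 29
29 XOR 2 = 31
31 XOR 16 = 15
15 XOR 10 = 5
The overall nim-sum is X = 5. A heap of size p has a winning move iff p XOR X < p (reduce it to p XOR X).
  25: 25 XOR 5 = 28 ≥ 25 — no move.
  17: 17 XOR 5 = 20 ≥ 17 — no move.
  21: 21 XOR 5 = 16 < 21 — winning move (to 16).
  2: 2 XOR 5 = 7 ≥ 2 — no move.
  16: 16 XOR 5 = 21 ≥ 16 — no move.
  10: 10 XOR 5 = 15 ≥ 10 — no move.
That gives 1 winning move.

1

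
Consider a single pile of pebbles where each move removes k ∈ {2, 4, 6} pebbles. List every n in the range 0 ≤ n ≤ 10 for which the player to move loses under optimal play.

0, 1, 8, 9

Compute g(0), g(1), … for moves {2, 4, 6}:
k:     0  1  2  3  4  5  6  7  8  9 10
g(k):  0  0  1  1  2  2  3  3  0  0  1
The P-positions (g = 0) in 0..10 are 0, 1, 8, 9.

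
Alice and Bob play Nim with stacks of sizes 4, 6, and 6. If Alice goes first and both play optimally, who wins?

Alice wins

Compute the nim-sum pairwise:
4 XOR 6 = 2
2 XOR 6 = 4
The nim-sum is 4 ≠ 0, so this is an N-position: the player to move can win; Alice has a winning move.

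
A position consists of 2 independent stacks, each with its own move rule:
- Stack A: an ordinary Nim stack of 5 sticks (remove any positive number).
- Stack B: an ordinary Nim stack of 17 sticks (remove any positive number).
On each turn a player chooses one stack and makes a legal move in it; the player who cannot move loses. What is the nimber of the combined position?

20

Stack A is a plain Nim stack of size 5, so its Grundy value is 5.
Stack B is a plain Nim stack of size 17, so its Grundy value is 17.
By the Sprague-Grundy theorem, the Grundy value of a sum of independent games is the XOR of the component values.
Combined value = 5 ⊕ 17 = 20.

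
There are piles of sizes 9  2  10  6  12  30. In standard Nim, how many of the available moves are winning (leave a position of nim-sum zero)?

1

Bitwise XOR of the heap sizes:
  01001  (9)
  00010  (2)
  01010  (10)
  00110  (6)
  01100  (12)
  11110  (30)
  -----
  10101  (21)
The overall nim-sum is X = 21. A pile of size p has a winning move iff p XOR X < p (reduce it to p XOR X).
  9: 9 XOR 21 = 28 ≥ 9 — no move.
  2: 2 XOR 21 = 23 ≥ 2 — no move.
  10: 10 XOR 21 = 31 ≥ 10 — no move.
  6: 6 XOR 21 = 19 ≥ 6 — no move.
  12: 12 XOR 21 = 25 ≥ 12 — no move.
  30: 30 XOR 21 = 11 < 30 — winning move (to 11).
That gives 1 winning move.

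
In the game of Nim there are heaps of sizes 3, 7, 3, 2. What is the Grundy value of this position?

Compute the nim-sum pairwise:
3 XOR 7 = 4
4 XOR 3 = 7
7 XOR 2 = 5

5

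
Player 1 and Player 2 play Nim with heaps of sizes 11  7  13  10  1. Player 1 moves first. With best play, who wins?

Player 1 wins

Write each in binary and XOR column by column:
  1011  (11)
  0111  (7)
  1101  (13)
  1010  (10)
  0001  (1)
  ----
  1010  (10)
The nim-sum is 10 ≠ 0, so this is an N-position: the player to move can win; Player 1 has a winning move.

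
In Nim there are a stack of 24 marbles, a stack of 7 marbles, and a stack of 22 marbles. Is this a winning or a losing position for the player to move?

Winning position

Write each in binary and XOR column by column:
  11000  (24)
  00111  (7)
  10110  (22)
  -----
  01001  (9)
The nim-sum is 9 ≠ 0, so this is an N-position: the player to move can win.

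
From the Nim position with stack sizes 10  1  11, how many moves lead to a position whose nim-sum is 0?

Compute the nim-sum pairwise:
10 ^ 1 = 11
11 ^ 11 = 0
The nim-sum is already 0, so every move leaves a nonzero nim-sum — there are no winning moves.

0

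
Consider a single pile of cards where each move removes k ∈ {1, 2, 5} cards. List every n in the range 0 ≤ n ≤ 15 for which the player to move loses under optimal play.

0, 3, 6, 9, 12, 15

Grundy values for subtraction set {1, 2, 5}:
k:     0  1  2  3  4  5  6  7  8  9 10 11 12 13 14 15
g(k):  0  1  2  0  1  2  0  1  2  0  1  2  0  1  2  0
The P-positions (g = 0) in 0..15 are 0, 3, 6, 9, 12, 15.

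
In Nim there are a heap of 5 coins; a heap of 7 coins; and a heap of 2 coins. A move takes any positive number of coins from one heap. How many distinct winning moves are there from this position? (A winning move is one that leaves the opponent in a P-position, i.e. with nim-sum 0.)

0

Compute the nim-sum pairwise:
5 XOR 7 = 2
2 XOR 2 = 0
The nim-sum is already 0, so every move leaves a nonzero nim-sum — there are no winning moves.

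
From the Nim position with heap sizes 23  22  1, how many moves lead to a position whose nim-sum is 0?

Compute the nim-sum pairwise:
23 XOR 22 = 1
1 XOR 1 = 0
The nim-sum is already 0, so every move leaves a nonzero nim-sum — there are no winning moves.

0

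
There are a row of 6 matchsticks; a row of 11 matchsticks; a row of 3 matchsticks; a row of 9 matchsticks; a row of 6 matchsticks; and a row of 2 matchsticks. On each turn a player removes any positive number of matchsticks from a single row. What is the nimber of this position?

3

Bitwise XOR of the heap sizes:
  0110  (6)
  1011  (11)
  0011  (3)
  1001  (9)
  0110  (6)
  0010  (2)
  ----
  0011  (3)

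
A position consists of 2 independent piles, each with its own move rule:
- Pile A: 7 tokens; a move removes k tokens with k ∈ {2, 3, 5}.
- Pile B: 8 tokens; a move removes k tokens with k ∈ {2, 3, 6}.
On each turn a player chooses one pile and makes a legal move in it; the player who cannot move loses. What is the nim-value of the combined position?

2

Build the Grundy sequence for pile A with g(k) = mex{g(k−s) : s ∈ {2, 3, 5}, s ≤ k}:
g(0) = mex{} = 0
g(1) = mex{} = 0
g(2) = mex{0} = 1
g(3) = mex{0} = 1
g(4) = mex{0,1} = 2
g(5) = mex{0,1} = 2
g(6) = mex{0,1,2} = 3
g(7) = mex{1,2} = 0
So g(7) = 0.
Grundy values for pile B (subtraction set {2, 3, 6}):
g(0) = mex{} = 0
g(1) = mex{} = 0
g(2) = mex{0} = 1
g(3) = mex{0} = 1
g(4) = mex{0,1} = 2
g(5) = mex{1} = 0
g(6) = mex{0,1,2} = 3
g(7) = mex{0,2} = 1
g(8) = mex{0,1,3} = 2
So g(8) = 2.
By the Sprague-Grundy theorem, the Grundy value of a sum of independent games is the XOR of the component values.
Combined value = 0 XOR 2 = 2.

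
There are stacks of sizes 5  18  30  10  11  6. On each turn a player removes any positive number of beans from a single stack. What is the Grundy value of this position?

Bitwise XOR of the heap sizes:
  00101  (5)
  10010  (18)
  11110  (30)
  01010  (10)
  01011  (11)
  00110  (6)
  -----
  01110  (14)

14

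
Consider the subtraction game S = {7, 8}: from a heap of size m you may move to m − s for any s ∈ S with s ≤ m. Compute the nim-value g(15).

Grundy values for subtraction set {7, 8}:
k:     0  1  2  3  4  5  6  7  8  9 10 11 12 13 14 15
g(k):  0  0  0  0  0  0  0  1  1  1  1  1  1  1  2  0
So g(15) = 0.

0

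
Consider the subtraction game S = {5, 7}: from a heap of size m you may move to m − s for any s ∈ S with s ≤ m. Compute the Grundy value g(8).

1

Grundy values for subtraction set {5, 7}:
k:     0  1  2  3  4  5  6  7  8
g(k):  0  0  0  0  0  1  1  1  1
So g(8) = 1.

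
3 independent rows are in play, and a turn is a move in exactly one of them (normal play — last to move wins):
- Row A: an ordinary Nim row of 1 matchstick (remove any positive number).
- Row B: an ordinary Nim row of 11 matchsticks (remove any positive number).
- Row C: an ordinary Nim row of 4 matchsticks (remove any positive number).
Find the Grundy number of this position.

14

Row A is a plain Nim row of size 1, so its Grundy value is 1.
Row B is a plain Nim row of size 11, so its Grundy value is 11.
Row C is a plain Nim row of size 4, so its Grundy value is 4.
The value of a disjunctive sum is the nim-sum of the parts.
Combined value = 1 XOR 11 XOR 4 = 14.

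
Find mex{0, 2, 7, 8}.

1

0 is in the set but 1 is not, so the mex is 1.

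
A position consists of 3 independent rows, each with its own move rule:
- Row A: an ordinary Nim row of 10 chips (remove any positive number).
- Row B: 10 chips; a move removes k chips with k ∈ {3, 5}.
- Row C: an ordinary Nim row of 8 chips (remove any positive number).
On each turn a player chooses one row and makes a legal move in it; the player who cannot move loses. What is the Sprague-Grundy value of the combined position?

Row A is a plain Nim row of size 10, so its Grundy value is 10.
For row B, compute g(0), g(1), … with moves {3, 5}:
g(0) = mex{} = 0
g(1) = mex{} = 0
g(2) = mex{} = 0
g(3) = mex{0} = 1
g(4) = mex{0} = 1
g(5) = mex{0} = 1
g(6) = mex{0,1} = 2
g(7) = mex{0,1} = 2
g(8) = mex{1} = 0
g(9) = mex{1,2} = 0
g(10) = mex{1,2} = 0
So g(10) = 0.
Row C is a plain Nim row of size 8, so its Grundy value is 8.
By the Sprague-Grundy theorem, the Grundy value of a sum of independent games is the XOR of the component values.
Combined value = 10 XOR 0 XOR 8 = 2.

2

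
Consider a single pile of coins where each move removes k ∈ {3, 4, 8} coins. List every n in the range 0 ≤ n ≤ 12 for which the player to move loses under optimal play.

0, 1, 2, 7, 12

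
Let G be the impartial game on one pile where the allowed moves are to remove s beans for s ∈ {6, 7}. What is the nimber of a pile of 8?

1

Compute g(0), g(1), … for moves {6, 7}:
k:     0  1  2  3  4  5  6  7  8
g(k):  0  0  0  0  0  0  1  1  1
So g(8) = 1.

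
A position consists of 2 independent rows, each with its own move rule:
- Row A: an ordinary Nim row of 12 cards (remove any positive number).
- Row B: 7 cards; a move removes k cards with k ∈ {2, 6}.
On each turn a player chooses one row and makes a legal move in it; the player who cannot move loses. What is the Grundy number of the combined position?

13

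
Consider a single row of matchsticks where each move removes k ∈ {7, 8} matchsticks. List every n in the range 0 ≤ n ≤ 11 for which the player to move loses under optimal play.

0, 1, 2, 3, 4, 5, 6

Grundy values for subtraction set {7, 8}:
g(0) = mex{} = 0
g(1) = mex{} = 0
g(2) = mex{} = 0
g(3) = mex{} = 0
g(4) = mex{} = 0
g(5) = mex{} = 0
g(6) = mex{} = 0
g(7) = mex{0} = 1
g(8) = mex{0} = 1
g(9) = mex{0} = 1
g(10) = mex{0} = 1
g(11) = mex{0} = 1
The P-positions (g = 0) in 0..11 are 0, 1, 2, 3, 4, 5, 6.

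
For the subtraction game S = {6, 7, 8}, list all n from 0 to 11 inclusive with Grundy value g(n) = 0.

0, 1, 2, 3, 4, 5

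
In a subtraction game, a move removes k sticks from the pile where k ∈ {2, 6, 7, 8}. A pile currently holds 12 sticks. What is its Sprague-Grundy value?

Compute g(0), g(1), … for moves {2, 6, 7, 8}:
k:     0  1  2  3  4  5  6  7  8  9 10 11 12
g(k):  0  0  1  1  0  0  1  1  2  2  3  3  2
So g(12) = 2.

2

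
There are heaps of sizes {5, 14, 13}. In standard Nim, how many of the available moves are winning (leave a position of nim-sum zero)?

3

Bitwise XOR of the heap sizes:
  0101  (5)
  1110  (14)
  1101  (13)
  ----
  0110  (6)
The overall nim-sum is X = 6. A heap of size p has a winning move iff p XOR X < p (reduce it to p XOR X).
  5: 5 XOR 6 = 3 < 5 — winning move (to 3).
  14: 14 XOR 6 = 8 < 14 — winning move (to 8).
  13: 13 XOR 6 = 11 < 13 — winning move (to 11).
That gives 3 winning moves.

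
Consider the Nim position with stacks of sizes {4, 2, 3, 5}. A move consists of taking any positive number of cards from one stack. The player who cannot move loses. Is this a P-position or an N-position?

P-position

Compute the nim-sum pairwise:
4 XOR 2 = 6
6 XOR 3 = 5
5 XOR 5 = 0
The nim-sum is 0, so this is a P-position: the player to move is in a losing position under optimal play.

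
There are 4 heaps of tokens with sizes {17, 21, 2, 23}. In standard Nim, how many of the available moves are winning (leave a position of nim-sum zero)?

Bitwise XOR of the heap sizes:
  10001  (17)
  10101  (21)
  00010  (2)
  10111  (23)
  -----
  10001  (17)
The overall nim-sum is X = 17. A heap of size p has a winning move iff p XOR X < p (reduce it to p XOR X).
  17: 17 XOR 17 = 0 < 17 — winning move (to 0).
  21: 21 XOR 17 = 4 < 21 — winning move (to 4).
  2: 2 XOR 17 = 19 ≥ 2 — no move.
  23: 23 XOR 17 = 6 < 23 — winning move (to 6).
That gives 3 winning moves.

3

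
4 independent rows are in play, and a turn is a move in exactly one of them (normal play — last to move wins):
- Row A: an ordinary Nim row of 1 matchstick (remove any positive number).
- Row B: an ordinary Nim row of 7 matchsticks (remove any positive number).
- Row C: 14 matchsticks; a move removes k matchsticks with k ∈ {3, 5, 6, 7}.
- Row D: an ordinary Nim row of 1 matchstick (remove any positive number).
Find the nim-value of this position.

6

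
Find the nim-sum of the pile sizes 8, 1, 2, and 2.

Compute the nim-sum pairwise:
8 ⊕ 1 = 9
9 ⊕ 2 = 11
11 ⊕ 2 = 9

9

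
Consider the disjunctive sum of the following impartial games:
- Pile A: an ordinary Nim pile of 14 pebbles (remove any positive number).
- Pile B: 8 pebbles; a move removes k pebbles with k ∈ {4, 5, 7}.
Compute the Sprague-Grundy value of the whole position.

Pile A is a plain Nim pile of size 14, so its Grundy value is 14.
For pile B, compute g(0), g(1), … with moves {4, 5, 7}:
g(0) = mex{} = 0
g(1) = mex{} = 0
g(2) = mex{} = 0
g(3) = mex{} = 0
g(4) = mex{0} = 1
g(5) = mex{0} = 1
g(6) = mex{0} = 1
g(7) = mex{0} = 1
g(8) = mex{0,1} = 2
So g(8) = 2.
The value of a disjunctive sum is the nim-sum of the parts.
Combined value = 14 ⊕ 2 = 12.

12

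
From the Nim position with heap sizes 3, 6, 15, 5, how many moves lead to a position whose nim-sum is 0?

Compute the nim-sum pairwise:
3 ⊕ 6 = 5
5 ⊕ 15 = 10
10 ⊕ 5 = 15
The overall nim-sum is X = 15. A heap of size p has a winning move iff p XOR X < p (reduce it to p XOR X).
  3: 3 XOR 15 = 12 ≥ 3 — no move.
  6: 6 XOR 15 = 9 ≥ 6 — no move.
  15: 15 XOR 15 = 0 < 15 — winning move (to 0).
  5: 5 XOR 15 = 10 ≥ 5 — no move.
That gives 1 winning move.

1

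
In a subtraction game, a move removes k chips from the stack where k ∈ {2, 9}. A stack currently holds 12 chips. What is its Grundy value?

Grundy values for subtraction set {2, 9}:
g(0) = mex{} = 0
g(1) = mex{} = 0
g(2) = mex{0} = 1
g(3) = mex{0} = 1
g(4) = mex{1} = 0
g(5) = mex{1} = 0
g(6) = mex{0} = 1
g(7) = mex{0} = 1
g(8) = mex{1} = 0
g(9) = mex{0,1} = 2
g(10) = mex{0} = 1
g(11) = mex{1,2} = 0
g(12) = mex{1} = 0
So g(12) = 0.

0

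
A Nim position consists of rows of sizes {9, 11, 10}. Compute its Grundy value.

Bitwise XOR of the heap sizes:
  1001  (9)
  1011  (11)
  1010  (10)
  ----
  1000  (8)

8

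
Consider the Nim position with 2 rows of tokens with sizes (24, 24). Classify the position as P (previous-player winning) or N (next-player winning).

P-position

Nim-sum: 24 XOR 24 = 0.
The nim-sum is 0, so this is a P-position: the player to move is in a losing position under optimal play.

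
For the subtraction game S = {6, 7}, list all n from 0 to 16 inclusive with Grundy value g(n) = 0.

0, 1, 2, 3, 4, 5, 13, 14, 15, 16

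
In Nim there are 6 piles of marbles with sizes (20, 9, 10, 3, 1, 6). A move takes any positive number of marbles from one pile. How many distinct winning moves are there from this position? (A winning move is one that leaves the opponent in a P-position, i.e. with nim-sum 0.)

1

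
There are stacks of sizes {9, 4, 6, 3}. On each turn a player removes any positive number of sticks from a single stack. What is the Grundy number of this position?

8

Write each in binary and XOR column by column:
  1001  (9)
  0100  (4)
  0110  (6)
  0011  (3)
  ----
  1000  (8)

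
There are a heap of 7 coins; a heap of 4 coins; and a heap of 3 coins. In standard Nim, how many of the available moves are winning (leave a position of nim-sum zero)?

0

Write each in binary and XOR column by column:
  111  (7)
  100  (4)
  011  (3)
  ---
  000  (0)
The nim-sum is already 0, so every move leaves a nonzero nim-sum — there are no winning moves.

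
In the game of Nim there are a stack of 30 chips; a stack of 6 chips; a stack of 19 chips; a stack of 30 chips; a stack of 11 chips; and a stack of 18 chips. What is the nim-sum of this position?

Write each in binary and XOR column by column:
  11110  (30)
  00110  (6)
  10011  (19)
  11110  (30)
  01011  (11)
  10010  (18)
  -----
  01100  (12)

12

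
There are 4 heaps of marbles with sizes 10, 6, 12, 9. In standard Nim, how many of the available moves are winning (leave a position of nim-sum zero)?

3

Compute the nim-sum pairwise:
10 ^ 6 = 12
12 ^ 12 = 0
0 ^ 9 = 9
The overall nim-sum is X = 9. A heap of size p has a winning move iff p XOR X < p (reduce it to p XOR X).
  10: 10 XOR 9 = 3 < 10 — winning move (to 3).
  6: 6 XOR 9 = 15 ≥ 6 — no move.
  12: 12 XOR 9 = 5 < 12 — winning move (to 5).
  9: 9 XOR 9 = 0 < 9 — winning move (to 0).
That gives 3 winning moves.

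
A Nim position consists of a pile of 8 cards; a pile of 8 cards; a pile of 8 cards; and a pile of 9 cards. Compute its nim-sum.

1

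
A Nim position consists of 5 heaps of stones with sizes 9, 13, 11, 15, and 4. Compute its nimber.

Write each in binary and XOR column by column:
  1001  (9)
  1101  (13)
  1011  (11)
  1111  (15)
  0100  (4)
  ----
  0100  (4)

4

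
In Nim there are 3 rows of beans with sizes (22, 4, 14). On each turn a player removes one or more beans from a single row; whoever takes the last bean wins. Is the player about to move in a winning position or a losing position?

Compute the nim-sum pairwise:
22 XOR 4 = 18
18 XOR 14 = 28
The nim-sum is 28 ≠ 0, so this is an N-position: the player to move can win.

Winning position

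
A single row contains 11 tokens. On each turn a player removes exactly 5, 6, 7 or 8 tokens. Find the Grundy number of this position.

2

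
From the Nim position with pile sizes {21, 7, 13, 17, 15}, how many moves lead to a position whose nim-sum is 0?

Bitwise XOR of the heap sizes:
  10101  (21)
  00111  (7)
  01101  (13)
  10001  (17)
  01111  (15)
  -----
  00001  (1)
The overall nim-sum is X = 1. A pile of size p has a winning move iff p XOR X < p (reduce it to p XOR X).
  21: 21 XOR 1 = 20 < 21 — winning move (to 20).
  7: 7 XOR 1 = 6 < 7 — winning move (to 6).
  13: 13 XOR 1 = 12 < 13 — winning move (to 12).
  17: 17 XOR 1 = 16 < 17 — winning move (to 16).
  15: 15 XOR 1 = 14 < 15 — winning move (to 14).
That gives 5 winning moves.

5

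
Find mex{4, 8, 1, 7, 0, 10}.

2

The values 0, 1 are all present; 2 is the first non-negative integer missing from the set.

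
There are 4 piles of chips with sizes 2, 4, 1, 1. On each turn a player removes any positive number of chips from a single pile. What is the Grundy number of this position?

6

Compute the nim-sum pairwise:
2 ⊕ 4 = 6
6 ⊕ 1 = 7
7 ⊕ 1 = 6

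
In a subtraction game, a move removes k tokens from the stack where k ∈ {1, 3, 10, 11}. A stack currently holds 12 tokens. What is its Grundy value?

Grundy values for subtraction set {1, 3, 10, 11}:
k:     0  1  2  3  4  5  6  7  8  9 10 11 12
g(k):  0  1  0  1  0  1  0  1  0  1  2  3  2
So g(12) = 2.

2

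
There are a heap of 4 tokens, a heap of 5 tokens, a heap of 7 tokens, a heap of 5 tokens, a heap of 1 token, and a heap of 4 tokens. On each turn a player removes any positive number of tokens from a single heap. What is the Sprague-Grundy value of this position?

6

Compute the nim-sum pairwise:
4 XOR 5 = 1
1 XOR 7 = 6
6 XOR 5 = 3
3 XOR 1 = 2
2 XOR 4 = 6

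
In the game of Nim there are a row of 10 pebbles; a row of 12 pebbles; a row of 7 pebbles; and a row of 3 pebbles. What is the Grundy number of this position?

Nim-sum: 10 XOR 12 XOR 7 XOR 3 = 2.

2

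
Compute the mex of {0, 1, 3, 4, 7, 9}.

The values 0, 1 are all present; 2 is the first non-negative integer missing from the set.

2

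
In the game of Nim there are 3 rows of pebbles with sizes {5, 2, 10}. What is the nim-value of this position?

13

In binary:
  0101  (5)
  0010  (2)
  1010  (10)
  ----
  1101  (13)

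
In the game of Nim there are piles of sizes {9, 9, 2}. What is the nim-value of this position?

2

Nim-sum: 9 ^ 9 ^ 2 = 2.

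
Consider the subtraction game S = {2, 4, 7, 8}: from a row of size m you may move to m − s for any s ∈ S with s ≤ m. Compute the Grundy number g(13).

1

Grundy values for subtraction set {2, 4, 7, 8}:
k:     0  1  2  3  4  5  6  7  8  9 10 11 12 13
g(k):  0  0  1  1  2  2  0  3  1  4  2  0  0  1
So g(13) = 1.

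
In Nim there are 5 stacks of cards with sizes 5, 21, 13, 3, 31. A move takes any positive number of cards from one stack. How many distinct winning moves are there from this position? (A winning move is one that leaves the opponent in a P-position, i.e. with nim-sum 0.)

5

Nim-sum: 5 XOR 21 XOR 13 XOR 3 XOR 31 = 1.
The overall nim-sum is X = 1. A stack of size p has a winning move iff p XOR X < p (reduce it to p XOR X).
  5: 5 XOR 1 = 4 < 5 — winning move (to 4).
  21: 21 XOR 1 = 20 < 21 — winning move (to 20).
  13: 13 XOR 1 = 12 < 13 — winning move (to 12).
  3: 3 XOR 1 = 2 < 3 — winning move (to 2).
  31: 31 XOR 1 = 30 < 31 — winning move (to 30).
That gives 5 winning moves.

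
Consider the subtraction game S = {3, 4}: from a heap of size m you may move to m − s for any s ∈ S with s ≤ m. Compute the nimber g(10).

Build the Grundy sequence with g(k) = mex{g(k−s) : s ∈ {3, 4}, s ≤ k}:
g(0) = mex{} = 0
g(1) = mex{} = 0
g(2) = mex{} = 0
g(3) = mex{0} = 1
g(4) = mex{0} = 1
g(5) = mex{0} = 1
g(6) = mex{0,1} = 2
g(7) = mex{1} = 0
g(8) = mex{1} = 0
g(9) = mex{1,2} = 0
g(10) = mex{0,2} = 1
So g(10) = 1.

1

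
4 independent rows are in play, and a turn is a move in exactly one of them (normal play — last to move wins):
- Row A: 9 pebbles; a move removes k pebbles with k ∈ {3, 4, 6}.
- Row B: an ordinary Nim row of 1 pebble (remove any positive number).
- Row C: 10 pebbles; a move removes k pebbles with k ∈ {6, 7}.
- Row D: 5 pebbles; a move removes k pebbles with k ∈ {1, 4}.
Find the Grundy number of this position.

Build the Grundy sequence for row A with g(k) = mex{g(k−s) : s ∈ {3, 4, 6}, s ≤ k}:
g(0) = mex{} = 0
g(1) = mex{} = 0
g(2) = mex{} = 0
g(3) = mex{0} = 1
g(4) = mex{0} = 1
g(5) = mex{0} = 1
g(6) = mex{0,1} = 2
g(7) = mex{0,1} = 2
g(8) = mex{0,1} = 2
g(9) = mex{1,2} = 0
So g(9) = 0.
Row B is a plain Nim row of size 1, so its Grundy value is 1.
Grundy values for row C (subtraction set {6, 7}):
k:     0  1  2  3  4  5  6  7  8  9 10
g(k):  0  0  0  0  0  0  1  1  1  1  1
So g(10) = 1.
Build the Grundy sequence for row D with g(k) = mex{g(k−s) : s ∈ {1, 4}, s ≤ k}:
g(0) = mex{} = 0
g(1) = mex{0} = 1
g(2) = mex{1} = 0
g(3) = mex{0} = 1
g(4) = mex{0,1} = 2
g(5) = mex{1,2} = 0
So g(5) = 0.
The value of a disjunctive sum is the nim-sum of the parts.
Combined value = 0 ⊕ 1 ⊕ 1 ⊕ 0 = 0.

0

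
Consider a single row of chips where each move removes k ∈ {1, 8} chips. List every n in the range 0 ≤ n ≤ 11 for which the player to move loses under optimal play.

0, 2, 4, 6, 9, 11

Grundy values for subtraction set {1, 8}:
k:     0  1  2  3  4  5  6  7  8  9 10 11
g(k):  0  1  0  1  0  1  0  1  2  0  1  0
The P-positions (g = 0) in 0..11 are 0, 2, 4, 6, 9, 11.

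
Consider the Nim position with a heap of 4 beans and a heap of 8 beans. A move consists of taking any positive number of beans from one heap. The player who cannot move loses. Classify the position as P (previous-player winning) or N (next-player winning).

N-position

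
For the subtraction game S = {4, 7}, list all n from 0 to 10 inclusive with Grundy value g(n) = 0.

0, 1, 2, 3

Grundy values for subtraction set {4, 7}:
k:     0  1  2  3  4  5  6  7  8  9 10
g(k):  0  0  0  0  1  1  1  1  2  2  2
The P-positions (g = 0) in 0..10 are 0, 1, 2, 3.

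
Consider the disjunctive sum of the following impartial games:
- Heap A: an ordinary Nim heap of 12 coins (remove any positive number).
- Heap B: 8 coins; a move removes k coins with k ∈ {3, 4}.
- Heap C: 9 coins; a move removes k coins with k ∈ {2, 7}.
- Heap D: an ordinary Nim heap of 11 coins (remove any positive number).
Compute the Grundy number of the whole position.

Heap A is a plain Nim heap of size 12, so its Grundy value is 12.
For heap B, compute g(0), g(1), … with moves {3, 4}:
g(0) = mex{} = 0
g(1) = mex{} = 0
g(2) = mex{} = 0
g(3) = mex{0} = 1
g(4) = mex{0} = 1
g(5) = mex{0} = 1
g(6) = mex{0,1} = 2
g(7) = mex{1} = 0
g(8) = mex{1} = 0
So g(8) = 0.
Grundy values for heap C (subtraction set {2, 7}):
k:     0  1  2  3  4  5  6  7  8  9
g(k):  0  0  1  1  0  0  1  1  2  0
So g(9) = 0.
Heap D is a plain Nim heap of size 11, so its Grundy value is 11.
The value of a disjunctive sum is the nim-sum of the parts.
Combined value = 12 XOR 0 XOR 0 XOR 11 = 7.

7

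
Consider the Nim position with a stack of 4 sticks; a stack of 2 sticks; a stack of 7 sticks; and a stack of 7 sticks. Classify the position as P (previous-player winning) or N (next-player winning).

In binary:
  100  (4)
  010  (2)
  111  (7)
  111  (7)
  ---
  110  (6)
The nim-sum is 6 ≠ 0, so this is an N-position: the player to move can win.

N-position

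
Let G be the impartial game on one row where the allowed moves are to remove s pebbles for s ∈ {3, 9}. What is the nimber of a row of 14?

0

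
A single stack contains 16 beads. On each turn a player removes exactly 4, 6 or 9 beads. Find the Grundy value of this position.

0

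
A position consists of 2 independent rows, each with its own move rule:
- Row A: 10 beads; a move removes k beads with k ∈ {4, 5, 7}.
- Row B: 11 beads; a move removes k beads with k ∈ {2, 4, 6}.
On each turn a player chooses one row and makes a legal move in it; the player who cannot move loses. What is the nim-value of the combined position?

3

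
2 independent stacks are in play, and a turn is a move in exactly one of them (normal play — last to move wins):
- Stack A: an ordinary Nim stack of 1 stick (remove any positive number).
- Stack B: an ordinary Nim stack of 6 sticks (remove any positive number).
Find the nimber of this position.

7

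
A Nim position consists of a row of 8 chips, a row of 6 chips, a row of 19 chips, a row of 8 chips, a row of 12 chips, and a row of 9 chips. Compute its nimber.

Compute the nim-sum pairwise:
8 XOR 6 = 14
14 XOR 19 = 29
29 XOR 8 = 21
21 XOR 12 = 25
25 XOR 9 = 16

16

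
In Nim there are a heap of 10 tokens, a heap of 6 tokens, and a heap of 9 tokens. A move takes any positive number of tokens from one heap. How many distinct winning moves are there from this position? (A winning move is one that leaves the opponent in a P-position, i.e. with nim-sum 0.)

1

In binary:
  1010  (10)
  0110  (6)
  1001  (9)
  ----
  0101  (5)
The overall nim-sum is X = 5. A heap of size p has a winning move iff p XOR X < p (reduce it to p XOR X).
  10: 10 XOR 5 = 15 ≥ 10 — no move.
  6: 6 XOR 5 = 3 < 6 — winning move (to 3).
  9: 9 XOR 5 = 12 ≥ 9 — no move.
That gives 1 winning move.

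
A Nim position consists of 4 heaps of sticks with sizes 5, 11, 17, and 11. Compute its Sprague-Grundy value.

20

Nim-sum: 5 ^ 11 ^ 17 ^ 11 = 20.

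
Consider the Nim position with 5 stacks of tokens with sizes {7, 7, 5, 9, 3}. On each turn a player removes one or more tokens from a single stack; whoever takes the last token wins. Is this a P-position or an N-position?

N-position

Nim-sum: 7 ^ 7 ^ 5 ^ 9 ^ 3 = 15.
The nim-sum is 15 ≠ 0, so this is an N-position: the player to move can win.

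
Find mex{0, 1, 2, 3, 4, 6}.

The values 0, 1, 2, 3, 4 are all present; 5 is the first non-negative integer missing from the set.

5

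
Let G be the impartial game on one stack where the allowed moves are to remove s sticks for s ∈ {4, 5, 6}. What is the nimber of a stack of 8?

Compute g(0), g(1), … for moves {4, 5, 6}:
g(0) = mex{} = 0
g(1) = mex{} = 0
g(2) = mex{} = 0
g(3) = mex{} = 0
g(4) = mex{0} = 1
g(5) = mex{0} = 1
g(6) = mex{0} = 1
g(7) = mex{0} = 1
g(8) = mex{0,1} = 2
So g(8) = 2.

2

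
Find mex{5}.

0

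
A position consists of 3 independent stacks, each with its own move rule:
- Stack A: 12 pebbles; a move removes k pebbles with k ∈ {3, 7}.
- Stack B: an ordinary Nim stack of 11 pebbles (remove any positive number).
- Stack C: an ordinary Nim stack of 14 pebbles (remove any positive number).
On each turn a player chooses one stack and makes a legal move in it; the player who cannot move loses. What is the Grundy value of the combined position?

5

For stack A, compute g(0), g(1), … with moves {3, 7}:
g(0) = mex{} = 0
g(1) = mex{} = 0
g(2) = mex{} = 0
g(3) = mex{0} = 1
g(4) = mex{0} = 1
g(5) = mex{0} = 1
g(6) = mex{1} = 0
g(7) = mex{0,1} = 2
g(8) = mex{0,1} = 2
g(9) = mex{0} = 1
g(10) = mex{1,2} = 0
g(11) = mex{1,2} = 0
g(12) = mex{1} = 0
So g(12) = 0.
Stack B is a plain Nim stack of size 11, so its Grundy value is 11.
Stack C is a plain Nim stack of size 14, so its Grundy value is 14.
By the Sprague-Grundy theorem, the Grundy value of a sum of independent games is the XOR of the component values.
Combined value = 0 ⊕ 11 ⊕ 14 = 5.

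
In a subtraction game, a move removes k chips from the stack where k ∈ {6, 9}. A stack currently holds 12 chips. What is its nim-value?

2

Build the Grundy sequence with g(k) = mex{g(k−s) : s ∈ {6, 9}, s ≤ k}:
k:     0  1  2  3  4  5  6  7  8  9 10 11 12
g(k):  0  0  0  0  0  0  1  1  1  1  1  1  2
So g(12) = 2.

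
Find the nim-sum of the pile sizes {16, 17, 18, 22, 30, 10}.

17

Compute the nim-sum pairwise:
16 ⊕ 17 = 1
1 ⊕ 18 = 19
19 ⊕ 22 = 5
5 ⊕ 30 = 27
27 ⊕ 10 = 17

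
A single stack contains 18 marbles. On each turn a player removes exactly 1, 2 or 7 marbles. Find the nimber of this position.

0

Grundy values for subtraction set {1, 2, 7}:
k:     0  1  2  3  4  5  6  7  8  9 10 11 12 13 14 15 16 17 18
g(k):  0  1  2  0  1  2  0  1  2  0  1  2  0  1  2  0  1  2  0
So g(18) = 0.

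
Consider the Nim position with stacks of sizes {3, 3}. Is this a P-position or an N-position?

Nim-sum: 3 XOR 3 = 0.
The nim-sum is 0, so this is a P-position: the player to move is in a losing position under optimal play.

P-position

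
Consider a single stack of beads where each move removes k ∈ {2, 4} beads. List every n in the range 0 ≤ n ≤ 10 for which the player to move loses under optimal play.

Grundy values for subtraction set {2, 4}:
k:     0  1  2  3  4  5  6  7  8  9 10
g(k):  0  0  1  1  2  2  0  0  1  1  2
The P-positions (g = 0) in 0..10 are 0, 1, 6, 7.

0, 1, 6, 7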